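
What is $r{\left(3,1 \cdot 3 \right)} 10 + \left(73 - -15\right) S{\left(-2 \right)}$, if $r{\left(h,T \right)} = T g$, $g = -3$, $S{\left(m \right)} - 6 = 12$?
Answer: $1494$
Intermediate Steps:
$S{\left(m \right)} = 18$ ($S{\left(m \right)} = 6 + 12 = 18$)
$r{\left(h,T \right)} = - 3 T$ ($r{\left(h,T \right)} = T \left(-3\right) = - 3 T$)
$r{\left(3,1 \cdot 3 \right)} 10 + \left(73 - -15\right) S{\left(-2 \right)} = - 3 \cdot 1 \cdot 3 \cdot 10 + \left(73 - -15\right) 18 = \left(-3\right) 3 \cdot 10 + \left(73 + 15\right) 18 = \left(-9\right) 10 + 88 \cdot 18 = -90 + 1584 = 1494$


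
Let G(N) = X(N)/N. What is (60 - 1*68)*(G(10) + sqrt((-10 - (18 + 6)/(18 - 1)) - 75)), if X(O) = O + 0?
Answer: -8 - 8*I*sqrt(24973)/17 ≈ -8.0 - 74.366*I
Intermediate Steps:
X(O) = O
G(N) = 1 (G(N) = N/N = 1)
(60 - 1*68)*(G(10) + sqrt((-10 - (18 + 6)/(18 - 1)) - 75)) = (60 - 1*68)*(1 + sqrt((-10 - (18 + 6)/(18 - 1)) - 75)) = (60 - 68)*(1 + sqrt((-10 - 24/17) - 75)) = -8*(1 + sqrt((-10 - 24/17) - 75)) = -8*(1 + sqrt(-194/17 - 75)) = -8*(1 + sqrt(-1469/17)) = -8*(1 + I*sqrt(24973)/17) = -8 - 8*I*sqrt(24973)/17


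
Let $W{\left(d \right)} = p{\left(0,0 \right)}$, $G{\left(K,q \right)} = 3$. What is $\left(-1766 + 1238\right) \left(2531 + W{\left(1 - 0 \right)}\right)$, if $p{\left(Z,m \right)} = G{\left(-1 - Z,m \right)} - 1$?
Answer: $-1337424$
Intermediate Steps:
$p{\left(Z,m \right)} = 2$ ($p{\left(Z,m \right)} = 3 - 1 = 2$)
$W{\left(d \right)} = 2$
$\left(-1766 + 1238\right) \left(2531 + W{\left(1 - 0 \right)}\right) = \left(-1766 + 1238\right) \left(2531 + 2\right) = \left(-528\right) 2533 = -1337424$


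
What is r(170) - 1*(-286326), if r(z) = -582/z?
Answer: 24337419/85 ≈ 2.8632e+5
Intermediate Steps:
r(170) - 1*(-286326) = -582/170 - 1*(-286326) = -582*1/170 + 286326 = -291/85 + 286326 = 24337419/85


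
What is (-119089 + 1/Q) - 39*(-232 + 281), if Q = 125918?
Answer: -15236077999/125918 ≈ -1.2100e+5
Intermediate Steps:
(-119089 + 1/Q) - 39*(-232 + 281) = (-119089 + 1/125918) - 39*(-232 + 281) = (-119089 + 1/125918) - 39*49 = -14995448701/125918 - 1911 = -15236077999/125918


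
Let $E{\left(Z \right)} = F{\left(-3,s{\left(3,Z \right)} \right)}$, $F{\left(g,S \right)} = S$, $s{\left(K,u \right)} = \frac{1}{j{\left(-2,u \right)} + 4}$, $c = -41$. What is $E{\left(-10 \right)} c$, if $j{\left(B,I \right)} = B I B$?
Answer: $\frac{41}{36} \approx 1.1389$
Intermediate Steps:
$j{\left(B,I \right)} = I B^{2}$
$s{\left(K,u \right)} = \frac{1}{4 + 4 u}$ ($s{\left(K,u \right)} = \frac{1}{u \left(-2\right)^{2} + 4} = \frac{1}{u 4 + 4} = \frac{1}{4 u + 4} = \frac{1}{4 + 4 u}$)
$E{\left(Z \right)} = \frac{1}{4 \left(1 + Z\right)}$
$E{\left(-10 \right)} c = \frac{1}{4 \left(1 - 10\right)} \left(-41\right) = \frac{1}{4 \left(-9\right)} \left(-41\right) = \frac{1}{4} \left(- \frac{1}{9}\right) \left(-41\right) = \left(- \frac{1}{36}\right) \left(-41\right) = \frac{41}{36}$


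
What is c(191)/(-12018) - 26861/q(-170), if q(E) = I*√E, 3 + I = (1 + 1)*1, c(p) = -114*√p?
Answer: 19*√191/2003 - 26861*I*√170/170 ≈ 0.1311 - 2060.1*I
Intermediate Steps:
I = -1 (I = -3 + (1 + 1)*1 = -3 + 2*1 = -3 + 2 = -1)
q(E) = -√E
c(191)/(-12018) - 26861/q(-170) = -114*√191/(-12018) - 26861*I*√170/170 = -114*√191*(-1/12018) - 26861*I*√170/170 = 19*√191/2003 - 26861*I*√170/170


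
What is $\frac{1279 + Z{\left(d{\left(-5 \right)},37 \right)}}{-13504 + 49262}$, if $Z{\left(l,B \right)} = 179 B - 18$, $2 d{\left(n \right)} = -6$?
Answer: $\frac{3942}{17879} \approx 0.22048$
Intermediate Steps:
$d{\left(n \right)} = -3$ ($d{\left(n \right)} = \frac{1}{2} \left(-6\right) = -3$)
$Z{\left(l,B \right)} = -18 + 179 B$
$\frac{1279 + Z{\left(d{\left(-5 \right)},37 \right)}}{-13504 + 49262} = \frac{1279 + \left(-18 + 179 \cdot 37\right)}{-13504 + 49262} = \frac{1279 + \left(-18 + 6623\right)}{35758} = \left(1279 + 6605\right) \frac{1}{35758} = 7884 \cdot \frac{1}{35758} = \frac{3942}{17879}$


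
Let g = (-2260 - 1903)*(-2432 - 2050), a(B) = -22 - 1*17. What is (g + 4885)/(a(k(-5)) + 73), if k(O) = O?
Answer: 18663451/34 ≈ 5.4893e+5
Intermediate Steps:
a(B) = -39 (a(B) = -22 - 17 = -39)
g = 18658566 (g = -4163*(-4482) = 18658566)
(g + 4885)/(a(k(-5)) + 73) = (18658566 + 4885)/(-39 + 73) = 18663451/34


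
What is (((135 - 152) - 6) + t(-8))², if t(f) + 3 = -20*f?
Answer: 17956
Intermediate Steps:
t(f) = -3 - 20*f
(((135 - 152) - 6) + t(-8))² = (((135 - 152) - 6) + (-3 - 20*(-8)))² = ((-17 - 6) + (-3 + 160))² = (-23 + 157)² = 134² = 17956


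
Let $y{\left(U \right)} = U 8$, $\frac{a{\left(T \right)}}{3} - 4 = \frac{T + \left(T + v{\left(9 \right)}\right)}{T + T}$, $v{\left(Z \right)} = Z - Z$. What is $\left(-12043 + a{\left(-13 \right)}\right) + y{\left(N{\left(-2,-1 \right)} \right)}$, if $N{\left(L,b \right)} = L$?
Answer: $-12044$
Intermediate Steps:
$v{\left(Z \right)} = 0$
$a{\left(T \right)} = 15$ ($a{\left(T \right)} = 12 + 3 \frac{T + \left(T + 0\right)}{T + T} = 12 + 3 \frac{T + T}{2 T} = 12 + 3 \cdot 2 T \frac{1}{2 T} = 12 + 3 \cdot 1 = 12 + 3 = 15$)
$y{\left(U \right)} = 8 U$
$\left(-12043 + a{\left(-13 \right)}\right) + y{\left(N{\left(-2,-1 \right)} \right)} = \left(-12043 + 15\right) + 8 \left(-2\right) = -12028 - 16 = -12044$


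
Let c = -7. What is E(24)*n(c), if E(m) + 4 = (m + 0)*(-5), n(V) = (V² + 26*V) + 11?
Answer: 15128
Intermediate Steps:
n(V) = 11 + V² + 26*V
E(m) = -4 - 5*m (E(m) = -4 + (m + 0)*(-5) = -4 + m*(-5) = -4 - 5*m)
E(24)*n(c) = (-4 - 5*24)*(11 + (-7)² + 26*(-7)) = (-4 - 120)*(11 + 49 - 182) = -124*(-122) = 15128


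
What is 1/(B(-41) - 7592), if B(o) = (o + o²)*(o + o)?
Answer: -1/142072 ≈ -7.0387e-6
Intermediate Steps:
B(o) = 2*o*(o + o²) (B(o) = (o + o²)*(2*o) = 2*o*(o + o²))
1/(B(-41) - 7592) = 1/(2*(-41)²*(1 - 41) - 7592) = 1/(2*1681*(-40) - 7592) = 1/(-134480 - 7592) = 1/(-142072) = -1/142072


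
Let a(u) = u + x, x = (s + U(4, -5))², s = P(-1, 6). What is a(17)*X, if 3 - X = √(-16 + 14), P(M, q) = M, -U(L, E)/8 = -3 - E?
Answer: 918 - 306*I*√2 ≈ 918.0 - 432.75*I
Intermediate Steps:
U(L, E) = 24 + 8*E (U(L, E) = -8*(-3 - E) = 24 + 8*E)
s = -1
x = 289 (x = (-1 + (24 + 8*(-5)))² = (-1 + (24 - 40))² = (-1 - 16)² = (-17)² = 289)
X = 3 - I*√2 (X = 3 - √(-16 + 14) = 3 - √(-2) = 3 - I*√2 ≈ 3.0 - 1.4142*I)
a(u) = 289 + u (a(u) = u + 289 = 289 + u)
a(17)*X = (289 + 17)*(3 - I*√2) = 306*(3 - I*√2) = 918 - 306*I*√2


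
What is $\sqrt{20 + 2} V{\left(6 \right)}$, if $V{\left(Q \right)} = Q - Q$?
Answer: $0$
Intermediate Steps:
$V{\left(Q \right)} = 0$
$\sqrt{20 + 2} V{\left(6 \right)} = \sqrt{20 + 2} \cdot 0 = \sqrt{22} \cdot 0 = 0$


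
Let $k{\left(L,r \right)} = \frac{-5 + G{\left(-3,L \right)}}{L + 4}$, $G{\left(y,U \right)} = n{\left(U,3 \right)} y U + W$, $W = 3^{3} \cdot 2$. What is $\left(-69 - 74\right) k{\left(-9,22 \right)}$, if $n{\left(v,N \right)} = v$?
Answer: $- \frac{27742}{5} \approx -5548.4$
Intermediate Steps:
$W = 54$ ($W = 27 \cdot 2 = 54$)
$G{\left(y,U \right)} = 54 + y U^{2}$ ($G{\left(y,U \right)} = U y U + 54 = y U^{2} + 54 = 54 + y U^{2}$)
$k{\left(L,r \right)} = \frac{49 - 3 L^{2}}{4 + L}$ ($k{\left(L,r \right)} = \frac{-5 - \left(-54 + 3 L^{2}\right)}{L + 4} = \frac{49 - 3 L^{2}}{4 + L}$)
$\left(-69 - 74\right) k{\left(-9,22 \right)} = \left(-69 - 74\right) \frac{49 - 3 \left(-9\right)^{2}}{4 - 9} = - 143 \frac{49 - 243}{-5} = - 143 \left(- \frac{49 - 243}{5}\right) = - 143 \left(\left(- \frac{1}{5}\right) \left(-194\right)\right) = \left(-143\right) \frac{194}{5} = - \frac{27742}{5}$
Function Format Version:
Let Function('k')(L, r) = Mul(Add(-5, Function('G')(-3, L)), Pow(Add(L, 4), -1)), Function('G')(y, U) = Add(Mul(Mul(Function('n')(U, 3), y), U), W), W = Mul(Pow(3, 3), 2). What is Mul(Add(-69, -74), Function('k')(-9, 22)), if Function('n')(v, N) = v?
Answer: Rational(-27742, 5) ≈ -5548.4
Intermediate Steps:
W = 54 (W = Mul(27, 2) = 54)
Function('G')(y, U) = Add(54, Mul(y, Pow(U, 2))) (Function('G')(y, U) = Add(Mul(Mul(U, y), U), 54) = Add(Mul(y, Pow(U, 2)), 54) = Add(54, Mul(y, Pow(U, 2))))
Function('k')(L, r) = Mul(Pow(Add(4, L), -1), Add(49, Mul(-3, Pow(L, 2)))) (Function('k')(L, r) = Mul(Add(-5, Add(54, Mul(-3, Pow(L, 2)))), Pow(Add(L, 4), -1)) = Mul(Add(49, Mul(-3, Pow(L, 2))), Pow(Add(4, L), -1)) = Mul(Pow(Add(4, L), -1), Add(49, Mul(-3, Pow(L, 2)))))
Mul(Add(-69, -74), Function('k')(-9, 22)) = Mul(Add(-69, -74), Mul(Pow(Add(4, -9), -1), Add(49, Mul(-3, Pow(-9, 2))))) = Mul(-143, Mul(Pow(-5, -1), Add(49, Mul(-3, 81)))) = Mul(-143, Mul(Rational(-1, 5), Add(49, -243))) = Mul(-143, Mul(Rational(-1, 5), -194)) = Mul(-143, Rational(194, 5)) = Rational(-27742, 5)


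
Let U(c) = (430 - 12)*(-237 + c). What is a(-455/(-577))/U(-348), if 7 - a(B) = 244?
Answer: 79/81510 ≈ 0.00096921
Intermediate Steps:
a(B) = -237 (a(B) = 7 - 1*244 = 7 - 244 = -237)
U(c) = -99066 + 418*c (U(c) = 418*(-237 + c) = -99066 + 418*c)
a(-455/(-577))/U(-348) = -237/(-99066 + 418*(-348)) = -237/(-99066 - 145464) = -237/(-244530) = -237*(-1/244530) = 79/81510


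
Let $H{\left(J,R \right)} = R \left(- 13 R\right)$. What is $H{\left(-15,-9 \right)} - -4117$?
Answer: $3064$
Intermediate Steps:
$H{\left(J,R \right)} = - 13 R^{2}$
$H{\left(-15,-9 \right)} - -4117 = - 13 \left(-9\right)^{2} - -4117 = \left(-13\right) 81 + 4117 = -1053 + 4117 = 3064$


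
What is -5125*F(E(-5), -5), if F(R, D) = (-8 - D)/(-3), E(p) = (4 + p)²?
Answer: -5125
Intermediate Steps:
F(R, D) = 8/3 + D/3 (F(R, D) = (-8 - D)*(-⅓) = 8/3 + D/3)
-5125*F(E(-5), -5) = -5125*(8/3 + (⅓)*(-5)) = -5125*(8/3 - 5/3) = -5125*1 = -5125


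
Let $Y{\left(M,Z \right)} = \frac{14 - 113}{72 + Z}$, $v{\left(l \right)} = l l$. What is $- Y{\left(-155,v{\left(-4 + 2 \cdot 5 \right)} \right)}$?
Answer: $\frac{11}{12} \approx 0.91667$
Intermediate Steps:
$v{\left(l \right)} = l^{2}$
$Y{\left(M,Z \right)} = - \frac{99}{72 + Z}$
$- Y{\left(-155,v{\left(-4 + 2 \cdot 5 \right)} \right)} = - \frac{-99}{72 + \left(-4 + 2 \cdot 5\right)^{2}} = - \frac{-99}{72 + \left(-4 + 10\right)^{2}} = - \frac{-99}{72 + 6^{2}} = - \frac{-99}{72 + 36} = - \frac{-99}{108} = \left(-1\right) \left(- \frac{11}{12}\right) = \frac{11}{12}$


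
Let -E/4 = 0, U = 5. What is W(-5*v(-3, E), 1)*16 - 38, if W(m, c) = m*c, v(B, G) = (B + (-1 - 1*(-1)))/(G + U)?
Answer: 10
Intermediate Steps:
E = 0 (E = -4*0 = 0)
v(B, G) = B/(5 + G) (v(B, G) = (B + (-1 - 1*(-1)))/(G + 5) = (B + (-1 + 1))/(5 + G) = (B + 0)/(5 + G) = B/(5 + G))
W(m, c) = c*m
W(-5*v(-3, E), 1)*16 - 38 = (1*(-(-15)/(5 + 0)))*16 - 38 = (1*(-(-15)/5))*16 - 38 = (1*(-5*(-⅗)))*16 - 38 = (1*3)*16 - 38 = 3*16 - 38 = 48 - 38 = 10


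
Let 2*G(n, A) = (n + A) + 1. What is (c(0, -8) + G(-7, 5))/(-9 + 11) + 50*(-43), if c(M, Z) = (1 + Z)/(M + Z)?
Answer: -34397/16 ≈ -2149.8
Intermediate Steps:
c(M, Z) = (1 + Z)/(M + Z)
G(n, A) = ½ + A/2 + n/2 (G(n, A) = ((n + A) + 1)/2 = ((A + n) + 1)/2 = (1 + A + n)/2 = ½ + A/2 + n/2)
(c(0, -8) + G(-7, 5))/(-9 + 11) + 50*(-43) = ((1 - 8)/(0 - 8) + (½ + (½)*5 + (½)*(-7)))/(-9 + 11) + 50*(-43) = (-7/(-8) + (½ + 5/2 - 7/2))/2 - 2150 = (-⅛*(-7) - ½)*(½) - 2150 = (7/8 - ½)*(½) - 2150 = (3/8)*(½) - 2150 = 3/16 - 2150 = -34397/16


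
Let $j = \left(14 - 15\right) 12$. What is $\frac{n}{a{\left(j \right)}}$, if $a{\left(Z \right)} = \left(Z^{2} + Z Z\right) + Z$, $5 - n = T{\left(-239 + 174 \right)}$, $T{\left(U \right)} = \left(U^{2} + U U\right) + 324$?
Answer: $- \frac{2923}{92} \approx -31.772$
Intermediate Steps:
$T{\left(U \right)} = 324 + 2 U^{2}$ ($T{\left(U \right)} = \left(U^{2} + U^{2}\right) + 324 = 2 U^{2} + 324 = 324 + 2 U^{2}$)
$n = -8769$ ($n = 5 - \left(324 + 2 \left(-239 + 174\right)^{2}\right) = 5 - \left(324 + 2 \left(-65\right)^{2}\right) = 5 - \left(324 + 2 \cdot 4225\right) = 5 - \left(324 + 8450\right) = 5 - 8774 = -8769$)
$j = -12$ ($j = \left(-1\right) 12 = -12$)
$a{\left(Z \right)} = Z + 2 Z^{2}$ ($a{\left(Z \right)} = \left(Z^{2} + Z^{2}\right) + Z = 2 Z^{2} + Z = Z + 2 Z^{2}$)
$\frac{n}{a{\left(j \right)}} = - \frac{8769}{\left(-12\right) \left(1 + 2 \left(-12\right)\right)} = - \frac{8769}{\left(-12\right) \left(1 - 24\right)} = - \frac{8769}{\left(-12\right) \left(-23\right)} = - \frac{8769}{276} = \left(-8769\right) \frac{1}{276} = - \frac{2923}{92}$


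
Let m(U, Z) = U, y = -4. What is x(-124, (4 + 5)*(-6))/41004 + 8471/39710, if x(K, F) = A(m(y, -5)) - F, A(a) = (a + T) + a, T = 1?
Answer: 174605627/814134420 ≈ 0.21447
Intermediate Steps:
A(a) = 1 + 2*a (A(a) = (a + 1) + a = (1 + a) + a = 1 + 2*a)
x(K, F) = -7 - F (x(K, F) = (1 + 2*(-4)) - F = (1 - 8) - F = -7 - F)
x(-124, (4 + 5)*(-6))/41004 + 8471/39710 = (-7 - (4 + 5)*(-6))/41004 + 8471/39710 = (-7 - 9*(-6))*(1/41004) + 8471*(1/39710) = (-7 - 1*(-54))*(1/41004) + 8471/39710 = (-7 + 54)*(1/41004) + 8471/39710 = 47*(1/41004) + 8471/39710 = 47/41004 + 8471/39710 = 174605627/814134420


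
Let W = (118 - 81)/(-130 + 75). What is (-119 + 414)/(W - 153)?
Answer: -16225/8452 ≈ -1.9197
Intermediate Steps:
W = -37/55 (W = 37/(-55) = 37*(-1/55) = -37/55 ≈ -0.67273)
(-119 + 414)/(W - 153) = (-119 + 414)/(-37/55 - 153) = 295/(-8452/55) = 295*(-55/8452) = -16225/8452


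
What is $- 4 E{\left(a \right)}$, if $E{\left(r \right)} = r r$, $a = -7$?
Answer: $-196$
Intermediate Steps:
$E{\left(r \right)} = r^{2}$
$- 4 E{\left(a \right)} = - 4 \left(-7\right)^{2} = \left(-4\right) 49 = -196$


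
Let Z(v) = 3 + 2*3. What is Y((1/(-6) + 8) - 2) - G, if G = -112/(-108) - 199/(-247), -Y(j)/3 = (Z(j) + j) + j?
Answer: -425767/6669 ≈ -63.843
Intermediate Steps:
Z(v) = 9 (Z(v) = 3 + 6 = 9)
Y(j) = -27 - 6*j (Y(j) = -3*((9 + j) + j) = -3*(9 + 2*j) = -27 - 6*j)
G = 12289/6669 (G = -112*(-1/108) - 199*(-1/247) = 28/27 + 199/247 = 12289/6669 ≈ 1.8427)
Y((1/(-6) + 8) - 2) - G = (-27 - 6*((1/(-6) + 8) - 2)) - 1*12289/6669 = (-27 - 6*((-1/6 + 8) - 2)) - 12289/6669 = (-27 - 6*(47/6 - 2)) - 12289/6669 = (-27 - 6*35/6) - 12289/6669 = (-27 - 35) - 12289/6669 = -62 - 12289/6669 = -425767/6669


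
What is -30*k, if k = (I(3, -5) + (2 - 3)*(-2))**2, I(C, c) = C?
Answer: -750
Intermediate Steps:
k = 25 (k = (3 + (2 - 3)*(-2))**2 = (3 - 1*(-2))**2 = (3 + 2)**2 = 5**2 = 25)
-30*k = -30*25 = -750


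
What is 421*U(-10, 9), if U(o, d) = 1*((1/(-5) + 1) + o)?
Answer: -19366/5 ≈ -3873.2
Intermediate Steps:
U(o, d) = ⅘ + o (U(o, d) = 1*((-⅕ + 1) + o) = 1*(⅘ + o) = ⅘ + o)
421*U(-10, 9) = 421*(⅘ - 10) = 421*(-46/5) = -19366/5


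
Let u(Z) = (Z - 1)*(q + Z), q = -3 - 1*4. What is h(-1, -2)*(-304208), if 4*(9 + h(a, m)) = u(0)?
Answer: 2205508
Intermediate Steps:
q = -7 (q = -3 - 4 = -7)
u(Z) = (-1 + Z)*(-7 + Z) (u(Z) = (Z - 1)*(-7 + Z) = (-1 + Z)*(-7 + Z))
h(a, m) = -29/4 (h(a, m) = -9 + (7 + 0² - 8*0)/4 = -9 + (7 + 0 + 0)/4 = -9 + (¼)*7 = -9 + 7/4 = -29/4)
h(-1, -2)*(-304208) = -29/4*(-304208) = 2205508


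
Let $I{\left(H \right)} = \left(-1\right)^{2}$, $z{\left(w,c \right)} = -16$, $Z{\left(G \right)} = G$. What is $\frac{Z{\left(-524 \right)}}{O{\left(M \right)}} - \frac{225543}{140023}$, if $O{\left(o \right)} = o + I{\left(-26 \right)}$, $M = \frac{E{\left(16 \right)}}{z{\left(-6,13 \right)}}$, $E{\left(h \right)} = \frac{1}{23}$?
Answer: $- \frac{27083689417}{51388441} \approx -527.04$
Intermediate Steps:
$E{\left(h \right)} = \frac{1}{23}$
$M = - \frac{1}{368}$ ($M = \frac{1}{23 \left(-16\right)} = \frac{1}{23} \left(- \frac{1}{16}\right) = - \frac{1}{368} \approx -0.0027174$)
$I{\left(H \right)} = 1$
$O{\left(o \right)} = 1 + o$ ($O{\left(o \right)} = o + 1 = 1 + o$)
$\frac{Z{\left(-524 \right)}}{O{\left(M \right)}} - \frac{225543}{140023} = - \frac{524}{1 - \frac{1}{368}} - \frac{225543}{140023} = - \frac{524}{\frac{367}{368}} - \frac{225543}{140023} = \left(-524\right) \frac{368}{367} - \frac{225543}{140023} = - \frac{192832}{367} - \frac{225543}{140023} = - \frac{27083689417}{51388441}$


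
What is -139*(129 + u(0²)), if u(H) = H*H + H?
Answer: -17931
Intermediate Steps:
u(H) = H + H² (u(H) = H² + H = H + H²)
-139*(129 + u(0²)) = -139*(129 + 0²*(1 + 0²)) = -139*(129 + 0*(1 + 0)) = -139*(129 + 0*1) = -139*(129 + 0) = -139*129 = -17931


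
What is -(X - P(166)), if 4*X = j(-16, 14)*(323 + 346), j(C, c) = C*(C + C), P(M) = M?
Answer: -85466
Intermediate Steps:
j(C, c) = 2*C**2 (j(C, c) = C*(2*C) = 2*C**2)
X = 85632 (X = ((2*(-16)**2)*(323 + 346))/4 = ((2*256)*669)/4 = (512*669)/4 = (1/4)*342528 = 85632)
-(X - P(166)) = -(85632 - 1*166) = -(85632 - 166) = -1*85466 = -85466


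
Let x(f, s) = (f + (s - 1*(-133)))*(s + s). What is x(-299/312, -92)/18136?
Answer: -22103/54408 ≈ -0.40625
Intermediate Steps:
x(f, s) = 2*s*(133 + f + s) (x(f, s) = (f + (s + 133))*(2*s) = (f + (133 + s))*(2*s) = (133 + f + s)*(2*s) = 2*s*(133 + f + s))
x(-299/312, -92)/18136 = (2*(-92)*(133 - 299/312 - 92))/18136 = (2*(-92)*(133 - 299*1/312 - 92))*(1/18136) = (2*(-92)*(133 - 23/24 - 92))*(1/18136) = (2*(-92)*(961/24))*(1/18136) = -22103/3*1/18136 = -22103/54408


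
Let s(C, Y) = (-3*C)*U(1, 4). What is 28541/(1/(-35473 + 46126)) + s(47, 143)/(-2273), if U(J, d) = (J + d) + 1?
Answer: 691099452375/2273 ≈ 3.0405e+8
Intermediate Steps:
U(J, d) = 1 + J + d
s(C, Y) = -18*C (s(C, Y) = (-3*C)*(1 + 1 + 4) = -3*C*6 = -18*C)
28541/(1/(-35473 + 46126)) + s(47, 143)/(-2273) = 28541/(1/(-35473 + 46126)) - 18*47/(-2273) = 28541/(1/10653) - 846*(-1/2273) = 28541/(1/10653) + 846/2273 = 28541*10653 + 846/2273 = 304047273 + 846/2273 = 691099452375/2273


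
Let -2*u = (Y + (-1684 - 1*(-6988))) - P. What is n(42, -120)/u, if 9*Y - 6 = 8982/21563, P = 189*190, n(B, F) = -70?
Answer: -646890/141416101 ≈ -0.0045744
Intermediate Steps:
P = 35910
Y = 46120/64689 (Y = ⅔ + (8982/21563)/9 = ⅔ + (8982*(1/21563))/9 = ⅔ + (⅑)*(8982/21563) = ⅔ + 998/21563 = 46120/64689 ≈ 0.71295)
u = 989912707/64689 (u = -((46120/64689 + (-1684 - 1*(-6988))) - 1*35910)/2 = -((46120/64689 + (-1684 + 6988)) - 35910)/2 = -((46120/64689 + 5304) - 35910)/2 = -(343156576/64689 - 35910)/2 = -½*(-1979825414/64689) = 989912707/64689 ≈ 15303.)
n(42, -120)/u = -70/989912707/64689 = -70*64689/989912707 = -646890/141416101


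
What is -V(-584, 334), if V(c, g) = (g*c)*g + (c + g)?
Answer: 65148954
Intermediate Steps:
V(c, g) = c + g + c*g² (V(c, g) = (c*g)*g + (c + g) = c*g² + (c + g) = c + g + c*g²)
-V(-584, 334) = -(-584 + 334 - 584*334²) = -(-584 + 334 - 584*111556) = -(-584 + 334 - 65148704) = -1*(-65148954) = 65148954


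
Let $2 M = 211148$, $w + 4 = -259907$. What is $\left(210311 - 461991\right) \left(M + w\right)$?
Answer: $38843536160$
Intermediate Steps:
$w = -259911$ ($w = -4 - 259907 = -259911$)
$M = 105574$ ($M = \frac{1}{2} \cdot 211148 = 105574$)
$\left(210311 - 461991\right) \left(M + w\right) = \left(210311 - 461991\right) \left(105574 - 259911\right) = \left(-251680\right) \left(-154337\right) = 38843536160$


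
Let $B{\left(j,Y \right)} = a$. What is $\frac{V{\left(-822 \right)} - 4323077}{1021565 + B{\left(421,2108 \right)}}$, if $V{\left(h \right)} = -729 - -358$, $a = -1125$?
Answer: $- \frac{540431}{127555} \approx -4.2368$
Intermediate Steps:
$B{\left(j,Y \right)} = -1125$
$V{\left(h \right)} = -371$ ($V{\left(h \right)} = -729 + 358 = -371$)
$\frac{V{\left(-822 \right)} - 4323077}{1021565 + B{\left(421,2108 \right)}} = \frac{-371 - 4323077}{1021565 - 1125} = - \frac{4323448}{1020440} = \left(-4323448\right) \frac{1}{1020440} = - \frac{540431}{127555}$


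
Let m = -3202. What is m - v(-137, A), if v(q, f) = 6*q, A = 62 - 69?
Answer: -2380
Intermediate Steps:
A = -7
m - v(-137, A) = -3202 - 6*(-137) = -3202 - 1*(-822) = -3202 + 822 = -2380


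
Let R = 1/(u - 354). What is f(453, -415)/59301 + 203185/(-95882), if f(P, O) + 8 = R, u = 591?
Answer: -2855812159735/1347557940234 ≈ -2.1193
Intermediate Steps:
R = 1/237 (R = 1/(591 - 354) = 1/237 ≈ 0.0042194)
f(P, O) = -1895/237 (f(P, O) = -8 + 1/237 = -1895/237)
f(453, -415)/59301 + 203185/(-95882) = -1895/237/59301 + 203185/(-95882) = -1895/237*1/59301 + 203185*(-1/95882) = -1895/14054337 - 203185/95882 = -2855812159735/1347557940234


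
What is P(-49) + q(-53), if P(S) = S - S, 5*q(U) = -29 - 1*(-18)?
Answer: -11/5 ≈ -2.2000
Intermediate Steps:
q(U) = -11/5 (q(U) = (-29 - 1*(-18))/5 = (-29 + 18)/5 = (⅕)*(-11) = -11/5)
P(S) = 0
P(-49) + q(-53) = 0 - 11/5 = -11/5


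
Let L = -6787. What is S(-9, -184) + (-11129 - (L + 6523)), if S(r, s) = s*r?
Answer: -9209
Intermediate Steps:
S(r, s) = r*s
S(-9, -184) + (-11129 - (L + 6523)) = -9*(-184) + (-11129 - (-6787 + 6523)) = 1656 + (-11129 - 1*(-264)) = 1656 + (-11129 + 264) = 1656 - 10865 = -9209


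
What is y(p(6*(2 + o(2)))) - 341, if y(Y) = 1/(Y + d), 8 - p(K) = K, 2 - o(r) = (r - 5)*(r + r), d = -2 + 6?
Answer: -28645/84 ≈ -341.01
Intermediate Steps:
d = 4
o(r) = 2 - 2*r*(-5 + r) (o(r) = 2 - (r - 5)*(r + r) = 2 - (-5 + r)*2*r = 2 - 2*r*(-5 + r))
p(K) = 8 - K
y(Y) = 1/(4 + Y) (y(Y) = 1/(Y + 4) = 1/(4 + Y))
y(p(6*(2 + o(2)))) - 341 = 1/(4 + (8 - 6*(2 + (2 - 2*2² + 10*2)))) - 341 = 1/(4 + (8 - 6*(2 + (2 - 2*4 + 20)))) - 341 = 1/(4 + (8 - 6*(2 + (2 - 8 + 20)))) - 341 = 1/(4 + (8 - 6*(2 + 14))) - 341 = 1/(4 + (8 - 6*16)) - 341 = 1/(4 + (8 - 1*96)) - 341 = 1/(4 + (8 - 96)) - 341 = 1/(4 - 88) - 341 = 1/(-84) - 341 = -1/84 - 341 = -28645/84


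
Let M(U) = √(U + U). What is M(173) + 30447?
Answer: 30447 + √346 ≈ 30466.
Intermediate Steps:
M(U) = √2*√U (M(U) = √(2*U) = √2*√U)
M(173) + 30447 = √2*√173 + 30447 = √346 + 30447 = 30447 + √346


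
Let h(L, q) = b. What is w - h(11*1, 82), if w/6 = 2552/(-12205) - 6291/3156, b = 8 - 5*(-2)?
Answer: -200392707/6419830 ≈ -31.215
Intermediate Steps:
b = 18 (b = 8 + 10 = 18)
h(L, q) = 18
w = -84835767/6419830 (w = 6*(2552/(-12205) - 6291/3156) = 6*(2552*(-1/12205) - 6291*1/3156) = 6*(-2552/12205 - 2097/1052) = 6*(-28278589/12839660) = -84835767/6419830 ≈ -13.215)
w - h(11*1, 82) = -84835767/6419830 - 1*18 = -84835767/6419830 - 18 = -200392707/6419830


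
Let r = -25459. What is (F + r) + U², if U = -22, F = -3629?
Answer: -28604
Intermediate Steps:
(F + r) + U² = (-3629 - 25459) + (-22)² = -29088 + 484 = -28604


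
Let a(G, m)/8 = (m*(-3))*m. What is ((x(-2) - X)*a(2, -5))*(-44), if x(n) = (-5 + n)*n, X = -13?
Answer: 712800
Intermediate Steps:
a(G, m) = -24*m² (a(G, m) = 8*((m*(-3))*m) = 8*((-3*m)*m) = 8*(-3*m²) = -24*m²)
x(n) = n*(-5 + n)
((x(-2) - X)*a(2, -5))*(-44) = ((-2*(-5 - 2) - 1*(-13))*(-24*(-5)²))*(-44) = ((-2*(-7) + 13)*(-24*25))*(-44) = ((14 + 13)*(-600))*(-44) = (27*(-600))*(-44) = -16200*(-44) = 712800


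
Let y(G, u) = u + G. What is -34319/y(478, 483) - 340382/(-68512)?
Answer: -1012078113/32920016 ≈ -30.744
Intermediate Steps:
y(G, u) = G + u
-34319/y(478, 483) - 340382/(-68512) = -34319/(478 + 483) - 340382/(-68512) = -34319/961 - 340382*(-1/68512) = -34319*1/961 + 170191/34256 = -34319/961 + 170191/34256 = -1012078113/32920016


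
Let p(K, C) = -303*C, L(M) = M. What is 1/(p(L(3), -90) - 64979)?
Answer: -1/37709 ≈ -2.6519e-5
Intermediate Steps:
1/(p(L(3), -90) - 64979) = 1/(-303*(-90) - 64979) = 1/(27270 - 64979) = 1/(-37709) = -1/37709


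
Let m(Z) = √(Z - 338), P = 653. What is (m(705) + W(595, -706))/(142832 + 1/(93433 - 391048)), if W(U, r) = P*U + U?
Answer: 115810924950/42508945679 + 297615*√367/42508945679 ≈ 2.7245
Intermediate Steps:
W(U, r) = 654*U (W(U, r) = 653*U + U = 654*U)
m(Z) = √(-338 + Z)
(m(705) + W(595, -706))/(142832 + 1/(93433 - 391048)) = (√(-338 + 705) + 654*595)/(142832 + 1/(93433 - 391048)) = (√367 + 389130)/(142832 + 1/(-297615)) = (389130 + √367)/(142832 - 1/297615) = (389130 + √367)/(42508945679/297615) = (389130 + √367)*(297615/42508945679) = 115810924950/42508945679 + 297615*√367/42508945679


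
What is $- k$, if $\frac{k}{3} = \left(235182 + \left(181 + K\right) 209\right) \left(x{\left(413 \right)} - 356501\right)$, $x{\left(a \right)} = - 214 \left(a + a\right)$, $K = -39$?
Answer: $423721703700$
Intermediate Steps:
$x{\left(a \right)} = - 428 a$ ($x{\left(a \right)} = - 214 \cdot 2 a = - 428 a$)
$k = -423721703700$ ($k = 3 \left(235182 + \left(181 - 39\right) 209\right) \left(\left(-428\right) 413 - 356501\right) = 3 \left(235182 + 142 \cdot 209\right) \left(-176764 - 356501\right) = 3 \left(235182 + 29678\right) \left(-533265\right) = 3 \cdot 264860 \left(-533265\right) = 3 \left(-141240567900\right) = -423721703700$)
$- k = \left(-1\right) \left(-423721703700\right) = 423721703700$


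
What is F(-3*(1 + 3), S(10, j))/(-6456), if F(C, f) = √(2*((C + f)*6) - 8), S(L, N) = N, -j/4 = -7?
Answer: -√46/3228 ≈ -0.0021011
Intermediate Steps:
j = 28 (j = -4*(-7) = 28)
F(C, f) = √(-8 + 12*C + 12*f) (F(C, f) = √(2*(6*C + 6*f) - 8) = √((12*C + 12*f) - 8) = √(-8 + 12*C + 12*f))
F(-3*(1 + 3), S(10, j))/(-6456) = (2*√(-2 + 3*(-3*(1 + 3)) + 3*28))/(-6456) = (2*√(-2 + 3*(-3*4) + 84))*(-1/6456) = (2*√(-2 + 3*(-12) + 84))*(-1/6456) = (2*√(-2 - 36 + 84))*(-1/6456) = (2*√46)*(-1/6456) = -√46/3228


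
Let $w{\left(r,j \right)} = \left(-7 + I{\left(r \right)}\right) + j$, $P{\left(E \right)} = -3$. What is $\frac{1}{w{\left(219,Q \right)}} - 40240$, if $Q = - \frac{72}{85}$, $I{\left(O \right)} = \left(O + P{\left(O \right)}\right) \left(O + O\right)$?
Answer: $- \frac{323570363035}{8041013} \approx -40240.0$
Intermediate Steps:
$I{\left(O \right)} = 2 O \left(-3 + O\right)$ ($I{\left(O \right)} = \left(O - 3\right) \left(O + O\right) = \left(-3 + O\right) 2 O = 2 O \left(-3 + O\right)$)
$Q = - \frac{72}{85}$ ($Q = \left(-72\right) \frac{1}{85} = - \frac{72}{85} \approx -0.84706$)
$w{\left(r,j \right)} = -7 + j + 2 r \left(-3 + r\right)$ ($w{\left(r,j \right)} = \left(-7 + 2 r \left(-3 + r\right)\right) + j = -7 + j + 2 r \left(-3 + r\right)$)
$\frac{1}{w{\left(219,Q \right)}} - 40240 = \frac{1}{-7 - \frac{72}{85} + 2 \cdot 219 \left(-3 + 219\right)} - 40240 = \frac{1}{-7 - \frac{72}{85} + 2 \cdot 219 \cdot 216} - 40240 = \frac{1}{-7 - \frac{72}{85} + 94608} - 40240 = \frac{1}{\frac{8041013}{85}} - 40240 = \frac{85}{8041013} - 40240 = - \frac{323570363035}{8041013}$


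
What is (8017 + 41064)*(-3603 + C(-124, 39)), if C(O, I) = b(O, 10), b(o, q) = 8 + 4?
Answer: -176249871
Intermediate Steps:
b(o, q) = 12
C(O, I) = 12
(8017 + 41064)*(-3603 + C(-124, 39)) = (8017 + 41064)*(-3603 + 12) = 49081*(-3591) = -176249871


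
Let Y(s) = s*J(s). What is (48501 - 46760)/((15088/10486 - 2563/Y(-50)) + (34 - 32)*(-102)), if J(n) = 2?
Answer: -912806300/92764991 ≈ -9.8400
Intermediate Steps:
Y(s) = 2*s (Y(s) = s*2 = 2*s)
(48501 - 46760)/((15088/10486 - 2563/Y(-50)) + (34 - 32)*(-102)) = (48501 - 46760)/((15088/10486 - 2563/(2*(-50))) + (34 - 32)*(-102)) = 1741/((15088*(1/10486) - 2563/(-100)) + 2*(-102)) = 1741/((7544/5243 - 2563*(-1/100)) - 204) = 1741/((7544/5243 + 2563/100) - 204) = 1741/(14192209/524300 - 204) = 1741/(-92764991/524300) = 1741*(-524300/92764991) = -912806300/92764991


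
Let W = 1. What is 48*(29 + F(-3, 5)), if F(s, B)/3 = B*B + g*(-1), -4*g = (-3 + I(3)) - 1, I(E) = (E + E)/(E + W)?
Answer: 4902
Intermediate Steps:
I(E) = 2*E/(1 + E) (I(E) = (E + E)/(E + 1) = (2*E)/(1 + E) = 2*E/(1 + E))
g = 5/8 (g = -((-3 + 2*3/(1 + 3)) - 1)/4 = -((-3 + 2*3/4) - 1)/4 = -((-3 + 2*3*(¼)) - 1)/4 = -((-3 + 3/2) - 1)/4 = -(-3/2 - 1)/4 = -¼*(-5/2) = 5/8 ≈ 0.62500)
F(s, B) = -15/8 + 3*B² (F(s, B) = 3*(B*B + (5/8)*(-1)) = 3*(B² - 5/8) = 3*(-5/8 + B²) = -15/8 + 3*B²)
48*(29 + F(-3, 5)) = 48*(29 + (-15/8 + 3*5²)) = 48*(29 + (-15/8 + 3*25)) = 48*(29 + (-15/8 + 75)) = 48*(29 + 585/8) = 48*(817/8) = 4902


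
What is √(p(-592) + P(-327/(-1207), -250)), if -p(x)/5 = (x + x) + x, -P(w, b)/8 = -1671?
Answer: 6*√618 ≈ 149.16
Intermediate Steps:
P(w, b) = 13368 (P(w, b) = -8*(-1671) = 13368)
p(x) = -15*x (p(x) = -5*((x + x) + x) = -5*(2*x + x) = -15*x)
√(p(-592) + P(-327/(-1207), -250)) = √(-15*(-592) + 13368) = √(8880 + 13368) = √22248 = 6*√618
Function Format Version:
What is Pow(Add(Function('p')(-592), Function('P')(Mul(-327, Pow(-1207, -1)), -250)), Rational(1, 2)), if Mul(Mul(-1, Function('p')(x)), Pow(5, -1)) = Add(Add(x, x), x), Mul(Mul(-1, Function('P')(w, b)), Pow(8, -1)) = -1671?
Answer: Mul(6, Pow(618, Rational(1, 2))) ≈ 149.16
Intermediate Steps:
Function('P')(w, b) = 13368 (Function('P')(w, b) = Mul(-8, -1671) = 13368)
Function('p')(x) = Mul(-15, x) (Function('p')(x) = Mul(-5, Add(Add(x, x), x)) = Mul(-5, Add(Mul(2, x), x)) = Mul(-5, Mul(3, x)) = Mul(-15, x))
Pow(Add(Function('p')(-592), Function('P')(Mul(-327, Pow(-1207, -1)), -250)), Rational(1, 2)) = Pow(Add(Mul(-15, -592), 13368), Rational(1, 2)) = Pow(Add(8880, 13368), Rational(1, 2)) = Pow(22248, Rational(1, 2)) = Mul(6, Pow(618, Rational(1, 2)))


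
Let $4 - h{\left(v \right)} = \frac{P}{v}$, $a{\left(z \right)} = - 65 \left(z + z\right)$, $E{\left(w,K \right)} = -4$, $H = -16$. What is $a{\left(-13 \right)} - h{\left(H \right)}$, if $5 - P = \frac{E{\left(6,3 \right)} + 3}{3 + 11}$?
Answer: $\frac{377593}{224} \approx 1685.7$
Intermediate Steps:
$P = \frac{71}{14}$ ($P = 5 - \frac{-4 + 3}{3 + 11} = 5 - - \frac{1}{14} = 5 + \frac{1}{14} = \frac{71}{14} \approx 5.0714$)
$a{\left(z \right)} = - 130 z$ ($a{\left(z \right)} = - 65 \cdot 2 z = - 130 z$)
$h{\left(v \right)} = 4 - \frac{71}{14 v}$
$a{\left(-13 \right)} - h{\left(H \right)} = \left(-130\right) \left(-13\right) - \left(4 - \frac{71}{14 \left(-16\right)}\right) = 1690 - \left(4 - - \frac{71}{224}\right) = 1690 - \left(4 + \frac{71}{224}\right) = 1690 - \frac{967}{224} = \frac{377593}{224}$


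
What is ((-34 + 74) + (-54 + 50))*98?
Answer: 3528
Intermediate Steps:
((-34 + 74) + (-54 + 50))*98 = (40 - 4)*98 = 36*98 = 3528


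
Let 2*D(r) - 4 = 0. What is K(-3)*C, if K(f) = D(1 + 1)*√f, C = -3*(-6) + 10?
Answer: 56*I*√3 ≈ 96.995*I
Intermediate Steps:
C = 28 (C = 18 + 10 = 28)
D(r) = 2 (D(r) = 2 + (½)*0 = 2 + 0 = 2)
K(f) = 2*√f
K(-3)*C = (2*√(-3))*28 = (2*(I*√3))*28 = (2*I*√3)*28 = 56*I*√3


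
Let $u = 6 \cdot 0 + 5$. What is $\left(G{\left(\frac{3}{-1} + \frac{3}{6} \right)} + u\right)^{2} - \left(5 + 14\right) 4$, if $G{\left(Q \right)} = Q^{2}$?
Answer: $\frac{809}{16} \approx 50.563$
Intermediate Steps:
$u = 5$ ($u = 0 + 5 = 5$)
$\left(G{\left(\frac{3}{-1} + \frac{3}{6} \right)} + u\right)^{2} - \left(5 + 14\right) 4 = \left(\left(\frac{3}{-1} + \frac{3}{6}\right)^{2} + 5\right)^{2} - \left(5 + 14\right) 4 = \left(\left(3 \left(-1\right) + 3 \cdot \frac{1}{6}\right)^{2} + 5\right)^{2} - 19 \cdot 4 = \left(\left(-3 + \frac{1}{2}\right)^{2} + 5\right)^{2} - 76 = \left(\left(- \frac{5}{2}\right)^{2} + 5\right)^{2} - 76 = \left(\frac{25}{4} + 5\right)^{2} - 76 = \left(\frac{45}{4}\right)^{2} - 76 = \frac{2025}{16} - 76 = \frac{809}{16}$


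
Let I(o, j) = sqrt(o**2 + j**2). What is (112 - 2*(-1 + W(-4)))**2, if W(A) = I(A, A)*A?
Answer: 15044 + 7296*sqrt(2) ≈ 25362.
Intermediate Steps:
I(o, j) = sqrt(j**2 + o**2)
W(A) = A*sqrt(2)*sqrt(A**2) (W(A) = sqrt(A**2 + A**2)*A = sqrt(2*A**2)*A = (sqrt(2)*sqrt(A**2))*A = A*sqrt(2)*sqrt(A**2))
(112 - 2*(-1 + W(-4)))**2 = (112 - 2*(-1 - 4*sqrt(2)*sqrt((-4)**2)))**2 = (112 - 2*(-1 - 4*sqrt(2)*sqrt(16)))**2 = (112 - 2*(-1 - 4*sqrt(2)*4))**2 = (112 - 2*(-1 - 16*sqrt(2)))**2 = (112 + (2 + 32*sqrt(2)))**2 = (114 + 32*sqrt(2))**2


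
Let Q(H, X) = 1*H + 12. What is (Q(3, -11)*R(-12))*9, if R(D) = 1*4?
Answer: 540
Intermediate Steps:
Q(H, X) = 12 + H (Q(H, X) = H + 12 = 12 + H)
R(D) = 4
(Q(3, -11)*R(-12))*9 = ((12 + 3)*4)*9 = (15*4)*9 = 60*9 = 540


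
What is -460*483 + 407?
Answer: -221773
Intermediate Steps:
-460*483 + 407 = -222180 + 407 = -221773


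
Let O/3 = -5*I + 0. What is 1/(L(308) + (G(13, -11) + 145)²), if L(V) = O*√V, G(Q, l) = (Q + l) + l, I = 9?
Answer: 4624/84122179 + 135*√77/168244358 ≈ 6.2009e-5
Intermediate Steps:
G(Q, l) = Q + 2*l
O = -135 (O = 3*(-5*9 + 0) = 3*(-45 + 0) = 3*(-45) = -135)
L(V) = -135*√V
1/(L(308) + (G(13, -11) + 145)²) = 1/(-270*√77 + ((13 + 2*(-11)) + 145)²) = 1/(-270*√77 + ((13 - 22) + 145)²) = 1/(-270*√77 + (-9 + 145)²) = 1/(-270*√77 + 136²) = 1/(-270*√77 + 18496) = 1/(18496 - 270*√77)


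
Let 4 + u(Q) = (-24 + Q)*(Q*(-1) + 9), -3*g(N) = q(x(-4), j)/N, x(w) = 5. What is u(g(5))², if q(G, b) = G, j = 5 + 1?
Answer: 4326400/81 ≈ 53412.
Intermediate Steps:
j = 6
g(N) = -5/(3*N)
u(Q) = -4 + (-24 + Q)*(9 - Q) (u(Q) = -4 + (-24 + Q)*(Q*(-1) + 9) = -4 + (-24 + Q)*(-Q + 9) = -4 + (-24 + Q)*(9 - Q))
u(g(5))² = (-220 - (-5/3/5)² + 33*(-5/3/5))² = (-220 - (-5/3*⅕)² + 33*(-5/3*⅕))² = (-220 - (-⅓)² + 33*(-⅓))² = (-220 - 1*⅑ - 11)² = (-220 - ⅑ - 11)² = (-2080/9)² = 4326400/81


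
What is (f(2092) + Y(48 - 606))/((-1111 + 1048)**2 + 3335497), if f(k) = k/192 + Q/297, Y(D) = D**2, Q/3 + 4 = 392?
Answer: 37940311/406901088 ≈ 0.093242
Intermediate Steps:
Q = 1164 (Q = -12 + 3*392 = -12 + 1176 = 1164)
f(k) = 388/99 + k/192 (f(k) = k/192 + 1164/297 = k*(1/192) + 1164*(1/297) = k/192 + 388/99 = 388/99 + k/192)
(f(2092) + Y(48 - 606))/((-1111 + 1048)**2 + 3335497) = ((388/99 + (1/192)*2092) + (48 - 606)**2)/((-1111 + 1048)**2 + 3335497) = ((388/99 + 523/48) + (-558)**2)/((-63)**2 + 3335497) = (23467/1584 + 311364)/(3969 + 3335497) = (493224043/1584)/3339466 = (493224043/1584)*(1/3339466) = 37940311/406901088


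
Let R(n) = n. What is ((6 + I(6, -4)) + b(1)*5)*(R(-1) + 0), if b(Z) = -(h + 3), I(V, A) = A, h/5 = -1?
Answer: -12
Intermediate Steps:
h = -5 (h = 5*(-1) = -5)
b(Z) = 2 (b(Z) = -(-5 + 3) = -1*(-2) = 2)
((6 + I(6, -4)) + b(1)*5)*(R(-1) + 0) = ((6 - 4) + 2*5)*(-1 + 0) = (2 + 10)*(-1) = 12*(-1) = -12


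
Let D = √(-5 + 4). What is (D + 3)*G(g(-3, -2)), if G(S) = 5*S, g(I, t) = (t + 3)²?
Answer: 15 + 5*I ≈ 15.0 + 5.0*I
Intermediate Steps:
g(I, t) = (3 + t)²
D = I (D = √(-1) = I ≈ 1.0*I)
(D + 3)*G(g(-3, -2)) = (I + 3)*(5*(3 - 2)²) = (3 + I)*(5*1²) = (3 + I)*(5*1) = (3 + I)*5 = 15 + 5*I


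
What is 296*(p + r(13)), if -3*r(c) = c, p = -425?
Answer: -381248/3 ≈ -1.2708e+5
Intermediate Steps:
r(c) = -c/3
296*(p + r(13)) = 296*(-425 - ⅓*13) = 296*(-425 - 13/3) = 296*(-1288/3) = -381248/3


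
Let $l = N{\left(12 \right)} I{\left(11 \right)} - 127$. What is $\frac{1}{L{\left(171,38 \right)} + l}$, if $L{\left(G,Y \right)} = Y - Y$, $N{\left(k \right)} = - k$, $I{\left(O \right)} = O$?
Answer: $- \frac{1}{259} \approx -0.003861$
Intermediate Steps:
$L{\left(G,Y \right)} = 0$
$l = -259$ ($l = \left(-1\right) 12 \cdot 11 - 127 = \left(-12\right) 11 - 127 = -132 - 127 = -259$)
$\frac{1}{L{\left(171,38 \right)} + l} = \frac{1}{0 - 259} = \frac{1}{-259} = - \frac{1}{259}$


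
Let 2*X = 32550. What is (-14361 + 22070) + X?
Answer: 23984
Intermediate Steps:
X = 16275 (X = (1/2)*32550 = 16275)
(-14361 + 22070) + X = (-14361 + 22070) + 16275 = 7709 + 16275 = 23984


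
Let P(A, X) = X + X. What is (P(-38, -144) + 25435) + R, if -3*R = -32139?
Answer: 35860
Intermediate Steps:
P(A, X) = 2*X
R = 10713 (R = -⅓*(-32139) = 10713)
(P(-38, -144) + 25435) + R = (2*(-144) + 25435) + 10713 = (-288 + 25435) + 10713 = 25147 + 10713 = 35860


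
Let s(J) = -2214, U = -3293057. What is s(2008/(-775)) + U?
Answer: -3295271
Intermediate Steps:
s(2008/(-775)) + U = -2214 - 3293057 = -3295271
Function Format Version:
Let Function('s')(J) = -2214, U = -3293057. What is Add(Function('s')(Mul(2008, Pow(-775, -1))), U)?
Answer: -3295271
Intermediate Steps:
Add(Function('s')(Mul(2008, Pow(-775, -1))), U) = Add(-2214, -3293057) = -3295271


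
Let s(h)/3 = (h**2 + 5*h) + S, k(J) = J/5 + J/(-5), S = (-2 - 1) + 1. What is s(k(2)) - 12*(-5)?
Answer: 54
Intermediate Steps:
S = -2 (S = -3 + 1 = -2)
k(J) = 0 (k(J) = J*(1/5) + J*(-1/5) = J/5 - J/5 = 0)
s(h) = -6 + 3*h**2 + 15*h (s(h) = 3*((h**2 + 5*h) - 2) = 3*(-2 + h**2 + 5*h) = -6 + 3*h**2 + 15*h)
s(k(2)) - 12*(-5) = (-6 + 3*0**2 + 15*0) - 12*(-5) = (-6 + 3*0 + 0) + 60 = (-6 + 0 + 0) + 60 = -6 + 60 = 54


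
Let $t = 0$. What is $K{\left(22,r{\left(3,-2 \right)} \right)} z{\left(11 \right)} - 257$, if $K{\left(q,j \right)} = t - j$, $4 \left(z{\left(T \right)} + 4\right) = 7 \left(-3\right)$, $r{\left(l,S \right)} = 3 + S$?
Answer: $- \frac{991}{4} \approx -247.75$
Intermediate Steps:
$z{\left(T \right)} = - \frac{37}{4}$ ($z{\left(T \right)} = -4 + \frac{7 \left(-3\right)}{4} = -4 + \frac{1}{4} \left(-21\right) = -4 - \frac{21}{4} = - \frac{37}{4}$)
$K{\left(q,j \right)} = - j$ ($K{\left(q,j \right)} = 0 - j = - j$)
$K{\left(22,r{\left(3,-2 \right)} \right)} z{\left(11 \right)} - 257 = - (3 - 2) \left(- \frac{37}{4}\right) - 257 = \left(-1\right) 1 \left(- \frac{37}{4}\right) - 257 = \left(-1\right) \left(- \frac{37}{4}\right) - 257 = \frac{37}{4} - 257 = - \frac{991}{4}$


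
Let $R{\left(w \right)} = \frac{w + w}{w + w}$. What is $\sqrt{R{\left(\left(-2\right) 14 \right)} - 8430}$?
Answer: $i \sqrt{8429} \approx 91.81 i$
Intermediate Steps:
$R{\left(w \right)} = 1$ ($R{\left(w \right)} = \frac{2 w}{2 w} = 2 w \frac{1}{2 w} = 1$)
$\sqrt{R{\left(\left(-2\right) 14 \right)} - 8430} = \sqrt{1 - 8430} = \sqrt{-8429} = i \sqrt{8429}$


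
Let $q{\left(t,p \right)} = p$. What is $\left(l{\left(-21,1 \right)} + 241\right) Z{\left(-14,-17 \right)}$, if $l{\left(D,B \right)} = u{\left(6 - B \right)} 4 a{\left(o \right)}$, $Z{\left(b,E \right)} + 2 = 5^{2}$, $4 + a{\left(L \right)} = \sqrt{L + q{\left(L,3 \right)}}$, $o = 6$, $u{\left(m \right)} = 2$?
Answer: $5359$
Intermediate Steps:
$a{\left(L \right)} = -4 + \sqrt{3 + L}$ ($a{\left(L \right)} = -4 + \sqrt{L + 3} = -4 + \sqrt{3 + L}$)
$Z{\left(b,E \right)} = 23$ ($Z{\left(b,E \right)} = -2 + 5^{2} = -2 + 25 = 23$)
$l{\left(D,B \right)} = -8$ ($l{\left(D,B \right)} = 2 \cdot 4 \left(-4 + \sqrt{3 + 6}\right) = 8 \left(-4 + \sqrt{9}\right) = 8 \left(-4 + 3\right) = 8 \left(-1\right) = -8$)
$\left(l{\left(-21,1 \right)} + 241\right) Z{\left(-14,-17 \right)} = \left(-8 + 241\right) 23 = 233 \cdot 23 = 5359$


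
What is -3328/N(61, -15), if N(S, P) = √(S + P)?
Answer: -1664*√46/23 ≈ -490.69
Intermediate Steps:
N(S, P) = √(P + S)
-3328/N(61, -15) = -3328/√(-15 + 61) = -3328*√46/46 = -1664*√46/23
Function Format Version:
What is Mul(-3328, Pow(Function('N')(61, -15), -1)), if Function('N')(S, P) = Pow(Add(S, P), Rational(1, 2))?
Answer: Mul(Rational(-1664, 23), Pow(46, Rational(1, 2))) ≈ -490.69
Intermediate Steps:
Function('N')(S, P) = Pow(Add(P, S), Rational(1, 2))
Mul(-3328, Pow(Function('N')(61, -15), -1)) = Mul(-3328, Pow(Pow(Add(-15, 61), Rational(1, 2)), -1)) = Mul(-3328, Pow(Pow(46, Rational(1, 2)), -1)) = Mul(-3328, Mul(Rational(1, 46), Pow(46, Rational(1, 2)))) = Mul(Rational(-1664, 23), Pow(46, Rational(1, 2)))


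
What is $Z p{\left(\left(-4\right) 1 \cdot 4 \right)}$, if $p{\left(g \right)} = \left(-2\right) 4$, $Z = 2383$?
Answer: $-19064$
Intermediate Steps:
$p{\left(g \right)} = -8$
$Z p{\left(\left(-4\right) 1 \cdot 4 \right)} = 2383 \left(-8\right) = -19064$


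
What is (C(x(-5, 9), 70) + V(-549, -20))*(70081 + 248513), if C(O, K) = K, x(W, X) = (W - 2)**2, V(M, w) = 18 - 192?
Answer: -33133776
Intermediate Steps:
V(M, w) = -174
x(W, X) = (-2 + W)**2
(C(x(-5, 9), 70) + V(-549, -20))*(70081 + 248513) = (70 - 174)*(70081 + 248513) = -104*318594 = -33133776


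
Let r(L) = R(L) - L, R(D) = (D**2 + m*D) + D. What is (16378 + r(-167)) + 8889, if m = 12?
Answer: 51152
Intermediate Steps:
R(D) = D**2 + 13*D (R(D) = (D**2 + 12*D) + D = D**2 + 13*D)
r(L) = -L + L*(13 + L) (r(L) = L*(13 + L) - L = -L + L*(13 + L))
(16378 + r(-167)) + 8889 = (16378 - 167*(12 - 167)) + 8889 = (16378 - 167*(-155)) + 8889 = (16378 + 25885) + 8889 = 42263 + 8889 = 51152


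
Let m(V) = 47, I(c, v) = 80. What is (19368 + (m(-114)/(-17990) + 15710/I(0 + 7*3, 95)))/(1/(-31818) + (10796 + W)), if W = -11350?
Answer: -22397521238433/634225684540 ≈ -35.315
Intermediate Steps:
(19368 + (m(-114)/(-17990) + 15710/I(0 + 7*3, 95)))/(1/(-31818) + (10796 + W)) = (19368 + (47/(-17990) + 15710/80))/(1/(-31818) + (10796 - 11350)) = (19368 + (47*(-1/17990) + 15710*(1/80)))/(-1/31818 - 554) = (19368 + (-47/17990 + 1571/8))/(-17627173/31818) = (19368 + 14130957/71960)*(-31818/17627173) = (1407852237/71960)*(-31818/17627173) = -22397521238433/634225684540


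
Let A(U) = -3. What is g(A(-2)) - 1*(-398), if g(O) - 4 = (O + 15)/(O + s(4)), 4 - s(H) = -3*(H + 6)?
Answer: 12474/31 ≈ 402.39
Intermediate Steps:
s(H) = 22 + 3*H (s(H) = 4 - (-3)*(H + 6) = 4 - (-3)*(6 + H) = 4 - (-18 - 3*H) = 4 + (18 + 3*H) = 22 + 3*H)
g(O) = 4 + (15 + O)/(34 + O) (g(O) = 4 + (O + 15)/(O + (22 + 3*4)) = 4 + (15 + O)/(O + (22 + 12)) = 4 + (15 + O)/(O + 34) = 4 + (15 + O)/(34 + O))
g(A(-2)) - 1*(-398) = (151 + 5*(-3))/(34 - 3) - 1*(-398) = (151 - 15)/31 + 398 = (1/31)*136 + 398 = 136/31 + 398 = 12474/31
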